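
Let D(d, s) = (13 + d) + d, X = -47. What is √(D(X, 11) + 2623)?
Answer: √2542 ≈ 50.418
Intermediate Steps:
D(d, s) = 13 + 2*d
√(D(X, 11) + 2623) = √((13 + 2*(-47)) + 2623) = √((13 - 94) + 2623) = √(-81 + 2623) = √2542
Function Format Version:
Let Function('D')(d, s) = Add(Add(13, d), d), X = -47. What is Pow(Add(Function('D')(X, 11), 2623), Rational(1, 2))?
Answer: Pow(2542, Rational(1, 2)) ≈ 50.418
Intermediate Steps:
Function('D')(d, s) = Add(13, Mul(2, d))
Pow(Add(Function('D')(X, 11), 2623), Rational(1, 2)) = Pow(Add(Add(13, Mul(2, -47)), 2623), Rational(1, 2)) = Pow(Add(Add(13, -94), 2623), Rational(1, 2)) = Pow(Add(-81, 2623), Rational(1, 2)) = Pow(2542, Rational(1, 2))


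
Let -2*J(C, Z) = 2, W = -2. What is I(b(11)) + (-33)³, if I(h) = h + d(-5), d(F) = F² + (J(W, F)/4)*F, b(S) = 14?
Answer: -143587/4 ≈ -35897.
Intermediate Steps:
J(C, Z) = -1 (J(C, Z) = -½*2 = -1)
d(F) = F² - F/4 (d(F) = F² + (-1/4)*F = F² + (-1*¼)*F = F² - F/4)
I(h) = 105/4 + h (I(h) = h - 5*(-¼ - 5) = h - 5*(-21/4) = h + 105/4 = 105/4 + h)
I(b(11)) + (-33)³ = (105/4 + 14) + (-33)³ = 161/4 - 35937 = -143587/4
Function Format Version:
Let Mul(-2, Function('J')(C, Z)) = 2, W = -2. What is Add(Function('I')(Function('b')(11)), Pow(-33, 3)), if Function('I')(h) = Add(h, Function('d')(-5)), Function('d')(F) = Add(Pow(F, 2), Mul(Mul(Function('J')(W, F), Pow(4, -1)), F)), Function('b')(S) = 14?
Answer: Rational(-143587, 4) ≈ -35897.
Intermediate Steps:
Function('J')(C, Z) = -1 (Function('J')(C, Z) = Mul(Rational(-1, 2), 2) = -1)
Function('d')(F) = Add(Pow(F, 2), Mul(Rational(-1, 4), F)) (Function('d')(F) = Add(Pow(F, 2), Mul(Mul(-1, Pow(4, -1)), F)) = Add(Pow(F, 2), Mul(Mul(-1, Rational(1, 4)), F)) = Add(Pow(F, 2), Mul(Rational(-1, 4), F)))
Function('I')(h) = Add(Rational(105, 4), h) (Function('I')(h) = Add(h, Mul(-5, Add(Rational(-1, 4), -5))) = Add(h, Mul(-5, Rational(-21, 4))) = Add(h, Rational(105, 4)) = Add(Rational(105, 4), h))
Add(Function('I')(Function('b')(11)), Pow(-33, 3)) = Add(Add(Rational(105, 4), 14), Pow(-33, 3)) = Add(Rational(161, 4), -35937) = Rational(-143587, 4)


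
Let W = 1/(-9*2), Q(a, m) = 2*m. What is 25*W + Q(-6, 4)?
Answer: 119/18 ≈ 6.6111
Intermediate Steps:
W = -1/18 (W = 1/(-18) = -1/18 ≈ -0.055556)
25*W + Q(-6, 4) = 25*(-1/18) + 2*4 = -25/18 + 8 = 119/18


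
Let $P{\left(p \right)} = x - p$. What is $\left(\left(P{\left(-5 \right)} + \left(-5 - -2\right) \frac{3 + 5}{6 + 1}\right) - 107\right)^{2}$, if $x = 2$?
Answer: $\frac{524176}{49} \approx 10697.0$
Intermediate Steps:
$P{\left(p \right)} = 2 - p$
$\left(\left(P{\left(-5 \right)} + \left(-5 - -2\right) \frac{3 + 5}{6 + 1}\right) - 107\right)^{2} = \left(\left(\left(2 - -5\right) + \left(-5 - -2\right) \frac{3 + 5}{6 + 1}\right) - 107\right)^{2} = \left(\left(\left(2 + 5\right) + \left(-5 + 2\right) \frac{8}{7}\right) - 107\right)^{2} = \left(\left(7 - 3 \cdot 8 \cdot \frac{1}{7}\right) - 107\right)^{2} = \left(\left(7 - \frac{24}{7}\right) - 107\right)^{2} = \left(\frac{25}{7} - 107\right)^{2} = \left(- \frac{724}{7}\right)^{2} = \frac{524176}{49}$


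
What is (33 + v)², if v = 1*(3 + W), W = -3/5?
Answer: 31329/25 ≈ 1253.2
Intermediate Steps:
W = -⅗ (W = -3*⅕ = -⅗ ≈ -0.60000)
v = 12/5 (v = 1*(3 - ⅗) = 1*(12/5) = 12/5 ≈ 2.4000)
(33 + v)² = (33 + 12/5)² = (177/5)² = 31329/25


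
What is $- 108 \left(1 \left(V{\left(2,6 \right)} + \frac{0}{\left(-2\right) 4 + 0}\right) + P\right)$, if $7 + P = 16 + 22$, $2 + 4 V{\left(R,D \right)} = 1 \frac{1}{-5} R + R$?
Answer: $- \frac{16686}{5} \approx -3337.2$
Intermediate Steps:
$V{\left(R,D \right)} = - \frac{1}{2} + \frac{R}{5}$ ($V{\left(R,D \right)} = - \frac{1}{2} + \frac{1 \frac{1}{-5} R + R}{4} = - \frac{1}{2} + \frac{1 \left(- \frac{1}{5}\right) R + R}{4} = - \frac{1}{2} + \frac{- \frac{R}{5} + R}{4} = - \frac{1}{2} + \frac{\frac{4}{5} R}{4} = - \frac{1}{2} + \frac{R}{5}$)
$P = 31$ ($P = -7 + \left(16 + 22\right) = -7 + 38 = 31$)
$- 108 \left(1 \left(V{\left(2,6 \right)} + \frac{0}{\left(-2\right) 4 + 0}\right) + P\right) = - 108 \left(1 \left(\left(- \frac{1}{2} + \frac{1}{5} \cdot 2\right) + \frac{0}{\left(-2\right) 4 + 0}\right) + 31\right) = - 108 \left(1 \left(\left(- \frac{1}{2} + \frac{2}{5}\right) + \frac{0}{-8 + 0}\right) + 31\right) = - 108 \left(1 \left(- \frac{1}{10} + \frac{0}{-8}\right) + 31\right) = - 108 \left(1 \left(- \frac{1}{10} + 0 \left(- \frac{1}{8}\right)\right) + 31\right) = - 108 \left(1 \left(- \frac{1}{10} + 0\right) + 31\right) = - 108 \left(1 \left(- \frac{1}{10}\right) + 31\right) = - 108 \left(- \frac{1}{10} + 31\right) = \left(-108\right) \frac{309}{10} = - \frac{16686}{5}$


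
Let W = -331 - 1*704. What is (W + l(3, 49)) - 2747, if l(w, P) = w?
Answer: -3779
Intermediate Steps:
W = -1035 (W = -331 - 704 = -1035)
(W + l(3, 49)) - 2747 = (-1035 + 3) - 2747 = -1032 - 2747 = -3779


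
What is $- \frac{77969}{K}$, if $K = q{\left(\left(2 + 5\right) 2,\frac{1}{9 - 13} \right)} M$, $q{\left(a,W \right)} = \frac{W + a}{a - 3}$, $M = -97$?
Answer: $\frac{311876}{485} \approx 643.04$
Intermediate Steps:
$q{\left(a,W \right)} = \frac{W + a}{-3 + a}$
$K = - \frac{485}{4}$ ($K = \frac{\frac{1}{9 - 13} + \left(2 + 5\right) 2}{-3 + \left(2 + 5\right) 2} \left(-97\right) = \frac{\frac{1}{-4} + 7 \cdot 2}{-3 + 7 \cdot 2} \left(-97\right) = \frac{- \frac{1}{4} + 14}{-3 + 14} \left(-97\right) = \frac{1}{11} \cdot \frac{55}{4} \left(-97\right) = \frac{5}{4} \left(-97\right) = - \frac{485}{4} \approx -121.25$)
$- \frac{77969}{K} = - \frac{77969}{- \frac{485}{4}} = \left(-77969\right) \left(- \frac{4}{485}\right) = \frac{311876}{485}$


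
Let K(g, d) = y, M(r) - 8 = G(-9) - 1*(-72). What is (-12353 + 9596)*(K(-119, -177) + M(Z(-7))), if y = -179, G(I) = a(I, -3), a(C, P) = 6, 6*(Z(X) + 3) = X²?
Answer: 256401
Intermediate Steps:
Z(X) = -3 + X²/6
G(I) = 6
M(r) = 86 (M(r) = 8 + (6 - 1*(-72)) = 8 + (6 + 72) = 8 + 78 = 86)
K(g, d) = -179
(-12353 + 9596)*(K(-119, -177) + M(Z(-7))) = (-12353 + 9596)*(-179 + 86) = -2757*(-93) = 256401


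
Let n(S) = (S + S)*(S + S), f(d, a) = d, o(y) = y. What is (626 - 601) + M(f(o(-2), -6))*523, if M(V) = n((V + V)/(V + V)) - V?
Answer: 3163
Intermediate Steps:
n(S) = 4*S² (n(S) = (2*S)*(2*S) = 4*S²)
M(V) = 4 - V (M(V) = 4*((V + V)/(V + V))² - V = 4*((2*V)/((2*V)))² - V = 4*((2*V)*(1/(2*V)))² - V = 4*1² - V = 4*1 - V = 4 - V)
(626 - 601) + M(f(o(-2), -6))*523 = (626 - 601) + (4 - 1*(-2))*523 = 25 + (4 + 2)*523 = 25 + 6*523 = 25 + 3138 = 3163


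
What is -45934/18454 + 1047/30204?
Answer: -228011533/92897436 ≈ -2.4544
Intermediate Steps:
-45934/18454 + 1047/30204 = -45934*1/18454 + 1047*(1/30204) = -22967/9227 + 349/10068 = -228011533/92897436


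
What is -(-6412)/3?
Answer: 6412/3 ≈ 2137.3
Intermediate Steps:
-(-6412)/3 = -6412*(-⅓) = 6412/3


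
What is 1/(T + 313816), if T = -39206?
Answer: 1/274610 ≈ 3.6415e-6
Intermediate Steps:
1/(T + 313816) = 1/(-39206 + 313816) = 1/274610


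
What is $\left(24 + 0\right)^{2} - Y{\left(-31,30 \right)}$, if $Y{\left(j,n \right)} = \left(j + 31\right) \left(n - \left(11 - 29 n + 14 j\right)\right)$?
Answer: $576$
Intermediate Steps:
$Y{\left(j,n \right)} = \left(31 + j\right) \left(-11 - 14 j + 30 n\right)$ ($Y{\left(j,n \right)} = \left(31 + j\right) \left(n - \left(11 - 29 n + 14 j\right)\right) = \left(31 + j\right) \left(-11 - 14 j + 30 n\right)$)
$\left(24 + 0\right)^{2} - Y{\left(-31,30 \right)} = \left(24 + 0\right)^{2} - \left(-341 - -13795 - 14 \left(-31\right)^{2} + 930 \cdot 30 + 30 \left(-31\right) 30\right) = 24^{2} - \left(-341 + 13795 - 13454 + 27900 - 27900\right) = 576 - \left(-341 + 13795 - 13454 + 27900 - 27900\right) = 576 - 0 = 576 + 0 = 576$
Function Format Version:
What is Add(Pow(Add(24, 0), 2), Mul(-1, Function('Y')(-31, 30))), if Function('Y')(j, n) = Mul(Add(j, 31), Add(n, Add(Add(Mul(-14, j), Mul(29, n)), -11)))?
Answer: 576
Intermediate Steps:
Function('Y')(j, n) = Mul(Add(31, j), Add(-11, Mul(-14, j), Mul(30, n))) (Function('Y')(j, n) = Mul(Add(31, j), Add(n, Add(-11, Mul(-14, j), Mul(29, n)))) = Mul(Add(31, j), Add(-11, Mul(-14, j), Mul(30, n))))
Add(Pow(Add(24, 0), 2), Mul(-1, Function('Y')(-31, 30))) = Add(Pow(Add(24, 0), 2), Mul(-1, Add(-341, Mul(-445, -31), Mul(-14, Pow(-31, 2)), Mul(930, 30), Mul(30, -31, 30)))) = Add(Pow(24, 2), Mul(-1, Add(-341, 13795, Mul(-14, 961), 27900, -27900))) = Add(576, Mul(-1, Add(-341, 13795, -13454, 27900, -27900))) = Add(576, Mul(-1, 0)) = Add(576, 0) = 576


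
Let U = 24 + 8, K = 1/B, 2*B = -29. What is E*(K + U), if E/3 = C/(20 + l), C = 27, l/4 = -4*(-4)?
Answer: 12501/406 ≈ 30.791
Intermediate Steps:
l = 64 (l = 4*(-4*(-4)) = 4*16 = 64)
B = -29/2 (B = (½)*(-29) = -29/2 ≈ -14.500)
K = -2/29 (K = 1/(-29/2) = -2/29 ≈ -0.068966)
U = 32
E = 27/28 (E = 3*(27/(20 + 64)) = 3*(27/84) = 3*(27*(1/84)) = 3*(9/28) = 27/28 ≈ 0.96429)
E*(K + U) = 27*(-2/29 + 32)/28 = (27/28)*(926/29) = 12501/406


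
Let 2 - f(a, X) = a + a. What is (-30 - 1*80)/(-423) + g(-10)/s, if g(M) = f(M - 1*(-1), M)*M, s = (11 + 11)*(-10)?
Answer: 5440/4653 ≈ 1.1691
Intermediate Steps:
f(a, X) = 2 - 2*a (f(a, X) = 2 - (a + a) = 2 - 2*a)
s = -220 (s = 22*(-10) = -220)
g(M) = -2*M² (g(M) = (2 - 2*(M - 1*(-1)))*M = (2 - 2*(M + 1))*M = (2 - 2*(1 + M))*M = (2 + (-2 - 2*M))*M = (-2*M)*M = -2*M²)
(-30 - 1*80)/(-423) + g(-10)/s = (-30 - 1*80)/(-423) - 2*(-10)²/(-220) = (-30 - 80)*(-1/423) - 2*100*(-1/220) = -110*(-1/423) - 200*(-1/220) = 110/423 + 10/11 = 5440/4653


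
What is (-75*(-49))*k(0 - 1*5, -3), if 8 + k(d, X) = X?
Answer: -40425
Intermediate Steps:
k(d, X) = -8 + X
(-75*(-49))*k(0 - 1*5, -3) = (-75*(-49))*(-8 - 3) = 3675*(-11) = -40425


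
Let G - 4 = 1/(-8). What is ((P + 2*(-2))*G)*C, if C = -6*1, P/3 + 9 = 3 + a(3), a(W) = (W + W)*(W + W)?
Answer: -3999/2 ≈ -1999.5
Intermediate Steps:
G = 31/8 (G = 4 + 1/(-8) = 4 - 1/8 = 31/8 ≈ 3.8750)
a(W) = 4*W**2 (a(W) = (2*W)*(2*W) = 4*W**2)
P = 90 (P = -27 + 3*(3 + 4*3**2) = -27 + 3*(3 + 4*9) = -27 + 3*(3 + 36) = -27 + 3*39 = -27 + 117 = 90)
C = -6
((P + 2*(-2))*G)*C = ((90 + 2*(-2))*(31/8))*(-6) = ((90 - 4)*(31/8))*(-6) = (86*(31/8))*(-6) = (1333/4)*(-6) = -3999/2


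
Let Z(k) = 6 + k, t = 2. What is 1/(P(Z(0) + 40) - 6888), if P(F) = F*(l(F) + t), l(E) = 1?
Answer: -1/6750 ≈ -0.00014815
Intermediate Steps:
P(F) = 3*F (P(F) = F*(1 + 2) = F*3 = 3*F)
1/(P(Z(0) + 40) - 6888) = 1/(3*((6 + 0) + 40) - 6888) = 1/(3*(6 + 40) - 6888) = 1/(3*46 - 6888) = 1/(138 - 6888) = 1/(-6750) = -1/6750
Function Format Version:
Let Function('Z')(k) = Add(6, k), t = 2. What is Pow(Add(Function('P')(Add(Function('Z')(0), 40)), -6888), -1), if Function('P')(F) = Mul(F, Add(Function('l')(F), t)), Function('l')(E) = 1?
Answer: Rational(-1, 6750) ≈ -0.00014815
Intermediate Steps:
Function('P')(F) = Mul(3, F) (Function('P')(F) = Mul(F, Add(1, 2)) = Mul(F, 3) = Mul(3, F))
Pow(Add(Function('P')(Add(Function('Z')(0), 40)), -6888), -1) = Pow(Add(Mul(3, Add(Add(6, 0), 40)), -6888), -1) = Pow(Add(Mul(3, Add(6, 40)), -6888), -1) = Pow(Add(Mul(3, 46), -6888), -1) = Pow(Add(138, -6888), -1) = Pow(-6750, -1) = Rational(-1, 6750)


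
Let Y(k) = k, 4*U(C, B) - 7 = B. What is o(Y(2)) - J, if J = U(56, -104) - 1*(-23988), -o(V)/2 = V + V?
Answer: -95887/4 ≈ -23972.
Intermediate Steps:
U(C, B) = 7/4 + B/4
o(V) = -4*V (o(V) = -2*(V + V) = -4*V)
J = 95855/4 (J = (7/4 + (1/4)*(-104)) - 1*(-23988) = (7/4 - 26) + 23988 = -97/4 + 23988 = 95855/4 ≈ 23964.)
o(Y(2)) - J = -4*2 - 1*95855/4 = -8 - 95855/4 = -95887/4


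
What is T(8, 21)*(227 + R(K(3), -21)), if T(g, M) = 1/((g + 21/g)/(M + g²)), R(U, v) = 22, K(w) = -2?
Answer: 1992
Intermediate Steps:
T(g, M) = (M + g²)/(g + 21/g) (T(g, M) = 1/((g + 21/g)/(M + g²)) = (M + g²)/(g + 21/g))
T(8, 21)*(227 + R(K(3), -21)) = (8*(21 + 8²)/(21 + 8²))*(227 + 22) = (8*(21 + 64)/(21 + 64))*249 = (8*85/85)*249 = (8*(1/85)*85)*249 = 8*249 = 1992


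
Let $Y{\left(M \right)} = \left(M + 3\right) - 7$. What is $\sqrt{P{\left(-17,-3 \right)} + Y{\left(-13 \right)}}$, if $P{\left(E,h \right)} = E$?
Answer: $i \sqrt{34} \approx 5.8309 i$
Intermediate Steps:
$Y{\left(M \right)} = -4 + M$ ($Y{\left(M \right)} = \left(3 + M\right) - 7 = -4 + M$)
$\sqrt{P{\left(-17,-3 \right)} + Y{\left(-13 \right)}} = \sqrt{-17 - 17} = \sqrt{-34} = i \sqrt{34}$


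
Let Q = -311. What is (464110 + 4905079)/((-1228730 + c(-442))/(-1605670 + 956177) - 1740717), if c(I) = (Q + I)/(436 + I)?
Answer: -6974501342354/2261164555753 ≈ -3.0845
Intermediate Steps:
c(I) = (-311 + I)/(436 + I)
(464110 + 4905079)/((-1228730 + c(-442))/(-1605670 + 956177) - 1740717) = (464110 + 4905079)/((-1228730 + (-311 - 442)/(436 - 442))/(-1605670 + 956177) - 1740717) = 5369189/((-1228730 - 753/(-6))/(-649493) - 1740717) = 5369189/((-1228730 - ⅙*(-753))*(-1/649493) - 1740717) = 5369189/((-1228730 + 251/2)*(-1/649493) - 1740717) = 5369189/(-2457209/2*(-1/649493) - 1740717) = 5369189/(2457209/1298986 - 1740717) = 5369189/(-2261164555753/1298986) = 5369189*(-1298986/2261164555753) = -6974501342354/2261164555753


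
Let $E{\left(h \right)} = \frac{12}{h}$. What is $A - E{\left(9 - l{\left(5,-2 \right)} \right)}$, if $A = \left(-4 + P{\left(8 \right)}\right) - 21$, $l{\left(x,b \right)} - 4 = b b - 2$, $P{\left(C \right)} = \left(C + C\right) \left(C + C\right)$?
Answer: $227$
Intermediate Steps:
$P{\left(C \right)} = 4 C^{2}$ ($P{\left(C \right)} = 2 C 2 C = 4 C^{2}$)
$l{\left(x,b \right)} = 2 + b^{2}$ ($l{\left(x,b \right)} = 4 + \left(b b - 2\right) = 4 + \left(b^{2} - 2\right) = 4 + \left(-2 + b^{2}\right) = 2 + b^{2}$)
$A = 231$ ($A = \left(-4 + 4 \cdot 8^{2}\right) - 21 = \left(-4 + 4 \cdot 64\right) - 21 = \left(-4 + 256\right) - 21 = 252 - 21 = 231$)
$A - E{\left(9 - l{\left(5,-2 \right)} \right)} = 231 - \frac{12}{9 - \left(2 + \left(-2\right)^{2}\right)} = 231 - \frac{12}{9 - \left(2 + 4\right)} = 231 - \frac{12}{9 - 6} = 231 - \frac{12}{3} = 231 - 12 \cdot \frac{1}{3} = 231 - 4 = 227$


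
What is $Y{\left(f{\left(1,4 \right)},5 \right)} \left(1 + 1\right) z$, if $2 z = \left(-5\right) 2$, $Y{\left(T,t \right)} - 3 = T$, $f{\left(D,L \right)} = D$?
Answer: $-40$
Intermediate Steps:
$Y{\left(T,t \right)} = 3 + T$
$z = -5$ ($z = \frac{\left(-5\right) 2}{2} = \frac{1}{2} \left(-10\right) = -5$)
$Y{\left(f{\left(1,4 \right)},5 \right)} \left(1 + 1\right) z = \left(3 + 1\right) \left(1 + 1\right) \left(-5\right) = 4 \cdot 2 \left(-5\right) = 4 \left(-10\right) = -40$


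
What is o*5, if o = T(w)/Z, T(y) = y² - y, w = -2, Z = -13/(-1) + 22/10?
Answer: 75/38 ≈ 1.9737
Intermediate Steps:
Z = 76/5 (Z = -13*(-1) + 22*(⅒) = 13 + 11/5 = 76/5 ≈ 15.200)
o = 15/38 (o = (-2*(-1 - 2))/(76/5) = -2*(-3)*(5/76) = 6*(5/76) = 15/38 ≈ 0.39474)
o*5 = (15/38)*5 = 75/38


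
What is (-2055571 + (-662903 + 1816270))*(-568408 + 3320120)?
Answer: -2482605573248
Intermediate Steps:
(-2055571 + (-662903 + 1816270))*(-568408 + 3320120) = (-2055571 + 1153367)*2751712 = -902204*2751712 = -2482605573248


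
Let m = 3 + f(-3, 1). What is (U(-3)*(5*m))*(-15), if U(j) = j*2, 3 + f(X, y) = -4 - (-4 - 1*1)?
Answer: 450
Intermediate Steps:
f(X, y) = -2 (f(X, y) = -3 + (-4 - (-4 - 1*1)) = -3 + (-4 - (-4 - 1)) = -3 + (-4 - 1*(-5)) = -3 + (-4 + 5) = -3 + 1 = -2)
m = 1 (m = 3 - 2 = 1)
U(j) = 2*j
(U(-3)*(5*m))*(-15) = ((2*(-3))*(5*1))*(-15) = -6*5*(-15) = -30*(-15) = 450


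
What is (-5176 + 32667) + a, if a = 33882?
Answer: 61373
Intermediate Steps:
(-5176 + 32667) + a = (-5176 + 32667) + 33882 = 27491 + 33882 = 61373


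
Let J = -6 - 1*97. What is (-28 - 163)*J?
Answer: 19673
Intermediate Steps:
J = -103 (J = -6 - 97 = -103)
(-28 - 163)*J = (-28 - 163)*(-103) = -191*(-103) = 19673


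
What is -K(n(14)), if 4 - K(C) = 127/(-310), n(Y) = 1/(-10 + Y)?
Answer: -1367/310 ≈ -4.4097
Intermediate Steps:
K(C) = 1367/310 (K(C) = 4 - 127/(-310) = 4 - 127*(-1)/310 = 4 - 1*(-127/310) = 4 + 127/310 = 1367/310)
-K(n(14)) = -1*1367/310 = -1367/310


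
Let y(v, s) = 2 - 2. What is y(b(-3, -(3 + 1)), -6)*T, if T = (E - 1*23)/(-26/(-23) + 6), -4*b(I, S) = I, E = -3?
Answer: 0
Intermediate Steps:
b(I, S) = -I/4
y(v, s) = 0
T = -299/82 (T = (-3 - 1*23)/(-26/(-23) + 6) = (-3 - 23)/(-26*(-1/23) + 6) = -26/(26/23 + 6) = -26/164/23 = -26*23/164 = -299/82 ≈ -3.6463)
y(b(-3, -(3 + 1)), -6)*T = 0*(-299/82) = 0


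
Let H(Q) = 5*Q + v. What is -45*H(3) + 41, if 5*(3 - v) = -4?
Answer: -805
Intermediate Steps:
v = 19/5 (v = 3 - 1/5*(-4) = 3 + 4/5 = 19/5 ≈ 3.8000)
H(Q) = 19/5 + 5*Q (H(Q) = 5*Q + 19/5 = 19/5 + 5*Q)
-45*H(3) + 41 = -45*(19/5 + 5*3) + 41 = -45*(19/5 + 15) + 41 = -45*94/5 + 41 = -846 + 41 = -805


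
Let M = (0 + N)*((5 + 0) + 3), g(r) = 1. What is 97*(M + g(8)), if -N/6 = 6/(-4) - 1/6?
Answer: 7857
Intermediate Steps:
N = 10 (N = -6*(6/(-4) - 1/6) = -6*(6*(-¼) - 1*⅙) = -6*(-3/2 - ⅙) = -6*(-5/3) = 10)
M = 80 (M = (0 + 10)*((5 + 0) + 3) = 10*(5 + 3) = 10*8 = 80)
97*(M + g(8)) = 97*(80 + 1) = 97*81 = 7857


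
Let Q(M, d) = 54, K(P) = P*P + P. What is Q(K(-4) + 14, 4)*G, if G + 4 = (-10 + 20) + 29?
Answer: 1890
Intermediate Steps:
K(P) = P + P**2 (K(P) = P**2 + P = P + P**2)
G = 35 (G = -4 + ((-10 + 20) + 29) = -4 + (10 + 29) = -4 + 39 = 35)
Q(K(-4) + 14, 4)*G = 54*35 = 1890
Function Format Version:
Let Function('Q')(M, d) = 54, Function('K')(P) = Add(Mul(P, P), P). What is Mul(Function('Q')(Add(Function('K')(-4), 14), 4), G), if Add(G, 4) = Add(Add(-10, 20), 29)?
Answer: 1890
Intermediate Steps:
Function('K')(P) = Add(P, Pow(P, 2)) (Function('K')(P) = Add(Pow(P, 2), P) = Add(P, Pow(P, 2)))
G = 35 (G = Add(-4, Add(Add(-10, 20), 29)) = Add(-4, Add(10, 29)) = Add(-4, 39) = 35)
Mul(Function('Q')(Add(Function('K')(-4), 14), 4), G) = Mul(54, 35) = 1890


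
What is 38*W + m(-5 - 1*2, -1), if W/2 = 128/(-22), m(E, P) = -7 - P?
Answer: -4930/11 ≈ -448.18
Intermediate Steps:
W = -128/11 (W = 2*(128/(-22)) = 2*(128*(-1/22)) = 2*(-64/11) = -128/11 ≈ -11.636)
38*W + m(-5 - 1*2, -1) = 38*(-128/11) + (-7 - 1*(-1)) = -4864/11 + (-7 + 1) = -4864/11 - 6 = -4930/11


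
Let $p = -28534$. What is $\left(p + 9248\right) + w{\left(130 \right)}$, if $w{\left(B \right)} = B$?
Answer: $-19156$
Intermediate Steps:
$\left(p + 9248\right) + w{\left(130 \right)} = \left(-28534 + 9248\right) + 130 = -19286 + 130 = -19156$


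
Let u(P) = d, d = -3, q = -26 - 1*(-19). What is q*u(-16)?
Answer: 21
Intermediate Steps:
q = -7 (q = -26 + 19 = -7)
u(P) = -3
q*u(-16) = -7*(-3) = 21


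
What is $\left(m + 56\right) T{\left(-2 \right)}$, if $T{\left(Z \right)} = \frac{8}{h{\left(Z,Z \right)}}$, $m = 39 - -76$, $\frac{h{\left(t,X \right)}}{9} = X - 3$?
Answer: $- \frac{152}{5} \approx -30.4$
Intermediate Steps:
$h{\left(t,X \right)} = -27 + 9 X$ ($h{\left(t,X \right)} = 9 \left(X - 3\right) = 9 \left(-3 + X\right) = -27 + 9 X$)
$m = 115$ ($m = 39 + 76 = 115$)
$T{\left(Z \right)} = \frac{8}{-27 + 9 Z}$
$\left(m + 56\right) T{\left(-2 \right)} = \left(115 + 56\right) \frac{8}{9 \left(-3 - 2\right)} = 171 \frac{8}{9 \left(-5\right)} = 171 \cdot \frac{8}{9} \left(- \frac{1}{5}\right) = 171 \left(- \frac{8}{45}\right) = - \frac{152}{5}$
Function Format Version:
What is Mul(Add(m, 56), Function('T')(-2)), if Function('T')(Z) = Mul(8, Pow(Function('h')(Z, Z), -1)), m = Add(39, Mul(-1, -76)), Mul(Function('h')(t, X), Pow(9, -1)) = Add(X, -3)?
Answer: Rational(-152, 5) ≈ -30.400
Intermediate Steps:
Function('h')(t, X) = Add(-27, Mul(9, X)) (Function('h')(t, X) = Mul(9, Add(X, -3)) = Mul(9, Add(-3, X)) = Add(-27, Mul(9, X)))
m = 115 (m = Add(39, 76) = 115)
Function('T')(Z) = Mul(8, Pow(Add(-27, Mul(9, Z)), -1))
Mul(Add(m, 56), Function('T')(-2)) = Mul(Add(115, 56), Mul(Rational(8, 9), Pow(Add(-3, -2), -1))) = Mul(171, Mul(Rational(8, 9), Pow(-5, -1))) = Mul(171, Mul(Rational(8, 9), Rational(-1, 5))) = Mul(171, Rational(-8, 45)) = Rational(-152, 5)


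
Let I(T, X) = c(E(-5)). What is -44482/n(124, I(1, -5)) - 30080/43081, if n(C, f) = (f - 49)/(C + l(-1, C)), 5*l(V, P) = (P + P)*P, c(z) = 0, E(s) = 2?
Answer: 60119067336024/10554845 ≈ 5.6959e+6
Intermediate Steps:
l(V, P) = 2*P²/5 (l(V, P) = ((P + P)*P)/5 = ((2*P)*P)/5 = (2*P²)/5 = 2*P²/5)
I(T, X) = 0
n(C, f) = (-49 + f)/(C + 2*C²/5) (n(C, f) = (f - 49)/(C + 2*C²/5) = (-49 + f)/(C + 2*C²/5))
-44482/n(124, I(1, -5)) - 30080/43081 = -44482*124*(5 + 2*124)/(5*(-49 + 0)) - 30080/43081 = -44482/(5*(1/124)*(-49)/(5 + 248)) - 30080*1/43081 = -44482/(5*(1/124)*(-49)/253) - 30080/43081 = -44482/(5*(1/124)*(1/253)*(-49)) - 30080/43081 = -44482/(-245/31372) - 30080/43081 = -44482*(-31372/245) - 30080/43081 = 1395489304/245 - 30080/43081 = 60119067336024/10554845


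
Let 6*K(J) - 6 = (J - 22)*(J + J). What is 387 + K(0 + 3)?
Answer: 369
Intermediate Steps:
K(J) = 1 + J*(-22 + J)/3 (K(J) = 1 + ((J - 22)*(J + J))/6 = 1 + ((-22 + J)*(2*J))/6 = 1 + (2*J*(-22 + J))/6 = 1 + J*(-22 + J)/3)
387 + K(0 + 3) = 387 + (1 - 22*(0 + 3)/3 + (0 + 3)**2/3) = 387 + (1 - 22/3*3 + (1/3)*3**2) = 387 + (1 - 22 + (1/3)*9) = 387 + (1 - 22 + 3) = 387 - 18 = 369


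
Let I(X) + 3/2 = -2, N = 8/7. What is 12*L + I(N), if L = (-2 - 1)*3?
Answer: -223/2 ≈ -111.50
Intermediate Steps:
L = -9 (L = -3*3 = -9)
N = 8/7 (N = 8*(⅐) = 8/7 ≈ 1.1429)
I(X) = -7/2 (I(X) = -3/2 - 2 = -7/2)
12*L + I(N) = 12*(-9) - 7/2 = -108 - 7/2 = -223/2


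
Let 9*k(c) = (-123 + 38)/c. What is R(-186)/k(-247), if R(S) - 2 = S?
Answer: -409032/85 ≈ -4812.1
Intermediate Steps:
R(S) = 2 + S
k(c) = -85/(9*c) (k(c) = ((-123 + 38)/c)/9 = (-85/c)/9 = -85/(9*c))
R(-186)/k(-247) = (2 - 186)/((-85/9/(-247))) = -184/((-85/9*(-1/247))) = -184/85/2223 = -184*2223/85 = -409032/85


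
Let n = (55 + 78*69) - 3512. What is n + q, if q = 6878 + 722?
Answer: 9525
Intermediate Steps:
q = 7600
n = 1925 (n = (55 + 5382) - 3512 = 5437 - 3512 = 1925)
n + q = 1925 + 7600 = 9525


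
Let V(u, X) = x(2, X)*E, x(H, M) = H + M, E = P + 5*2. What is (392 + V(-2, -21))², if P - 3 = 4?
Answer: 4761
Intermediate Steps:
P = 7 (P = 3 + 4 = 7)
E = 17 (E = 7 + 5*2 = 7 + 10 = 17)
V(u, X) = 34 + 17*X (V(u, X) = (2 + X)*17 = 34 + 17*X)
(392 + V(-2, -21))² = (392 + (34 + 17*(-21)))² = (392 + (34 - 357))² = (392 - 323)² = 69² = 4761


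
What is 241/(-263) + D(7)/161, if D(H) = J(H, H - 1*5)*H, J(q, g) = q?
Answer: -3702/6049 ≈ -0.61200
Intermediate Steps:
D(H) = H² (D(H) = H*H = H²)
241/(-263) + D(7)/161 = 241/(-263) + 7²/161 = 241*(-1/263) + 49*(1/161) = -241/263 + 7/23 = -3702/6049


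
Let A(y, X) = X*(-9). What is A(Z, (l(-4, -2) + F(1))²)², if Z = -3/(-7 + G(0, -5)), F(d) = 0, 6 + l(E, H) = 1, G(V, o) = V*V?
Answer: 50625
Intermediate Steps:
G(V, o) = V²
l(E, H) = -5 (l(E, H) = -6 + 1 = -5)
Z = 3/7 (Z = -3/(-7 + 0²) = -3/(-7 + 0) = -3/(-7) = -3*(-⅐) = 3/7 ≈ 0.42857)
A(y, X) = -9*X
A(Z, (l(-4, -2) + F(1))²)² = (-9*(-5 + 0)²)² = (-9*(-5)²)² = (-9*25)² = (-225)² = 50625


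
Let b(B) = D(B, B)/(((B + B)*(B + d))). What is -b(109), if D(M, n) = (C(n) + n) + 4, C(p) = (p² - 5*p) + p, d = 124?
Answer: -5779/25397 ≈ -0.22755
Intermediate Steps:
C(p) = p² - 4*p
D(M, n) = 4 + n + n*(-4 + n) (D(M, n) = (n*(-4 + n) + n) + 4 = (n + n*(-4 + n)) + 4 = 4 + n + n*(-4 + n))
b(B) = (4 + B + B*(-4 + B))/(2*B*(124 + B)) (b(B) = (4 + B + B*(-4 + B))/(((B + B)*(B + 124))) = (4 + B + B*(-4 + B))/(((2*B)*(124 + B))) = (4 + B + B*(-4 + B))/((2*B*(124 + B))) = (4 + B + B*(-4 + B))*(1/(2*B*(124 + B))) = (4 + B + B*(-4 + B))/(2*B*(124 + B)))
-b(109) = -(4 + 109 + 109*(-4 + 109))/(2*109*(124 + 109)) = -(4 + 109 + 109*105)/(2*109*233) = -(4 + 109 + 11445)/(2*109*233) = -11558/(2*109*233) = -1*5779/25397 = -5779/25397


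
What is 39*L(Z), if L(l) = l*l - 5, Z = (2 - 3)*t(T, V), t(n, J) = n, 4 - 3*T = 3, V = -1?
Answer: -572/3 ≈ -190.67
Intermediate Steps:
T = ⅓ (T = 4/3 - ⅓*3 = 4/3 - 1 = ⅓ ≈ 0.33333)
Z = -⅓ (Z = (2 - 3)*(⅓) = -1*⅓ = -⅓ ≈ -0.33333)
L(l) = -5 + l² (L(l) = l² - 5 = -5 + l²)
39*L(Z) = 39*(-5 + (-⅓)²) = 39*(-5 + ⅑) = 39*(-44/9) = -572/3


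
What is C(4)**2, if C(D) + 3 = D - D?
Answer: 9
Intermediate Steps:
C(D) = -3 (C(D) = -3 + (D - D) = -3 + 0 = -3)
C(4)**2 = (-3)**2 = 9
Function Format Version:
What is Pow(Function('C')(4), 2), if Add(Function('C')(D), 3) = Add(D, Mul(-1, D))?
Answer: 9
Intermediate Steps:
Function('C')(D) = -3 (Function('C')(D) = Add(-3, Add(D, Mul(-1, D))) = Add(-3, 0) = -3)
Pow(Function('C')(4), 2) = Pow(-3, 2) = 9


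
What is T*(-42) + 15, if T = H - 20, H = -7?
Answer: 1149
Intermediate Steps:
T = -27 (T = -7 - 20 = -27)
T*(-42) + 15 = -27*(-42) + 15 = 1134 + 15 = 1149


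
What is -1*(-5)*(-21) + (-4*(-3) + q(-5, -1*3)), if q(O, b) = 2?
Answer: -91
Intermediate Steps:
-1*(-5)*(-21) + (-4*(-3) + q(-5, -1*3)) = -1*(-5)*(-21) + (-4*(-3) + 2) = 5*(-21) + (12 + 2) = -105 + 14 = -91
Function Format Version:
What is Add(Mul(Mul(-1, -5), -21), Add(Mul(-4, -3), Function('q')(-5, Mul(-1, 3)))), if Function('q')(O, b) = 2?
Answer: -91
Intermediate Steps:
Add(Mul(Mul(-1, -5), -21), Add(Mul(-4, -3), Function('q')(-5, Mul(-1, 3)))) = Add(Mul(Mul(-1, -5), -21), Add(Mul(-4, -3), 2)) = Add(Mul(5, -21), Add(12, 2)) = Add(-105, 14) = -91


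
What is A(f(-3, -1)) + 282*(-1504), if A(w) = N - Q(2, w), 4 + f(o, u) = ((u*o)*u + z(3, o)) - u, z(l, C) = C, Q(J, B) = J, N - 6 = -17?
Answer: -424141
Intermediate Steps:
N = -11 (N = 6 - 17 = -11)
f(o, u) = -4 + o - u + o*u**2 (f(o, u) = -4 + (((u*o)*u + o) - u) = -4 + (((o*u)*u + o) - u) = -4 + ((o*u**2 + o) - u) = -4 + ((o + o*u**2) - u) = -4 + (o - u + o*u**2) = -4 + o - u + o*u**2)
A(w) = -13 (A(w) = -11 - 1*2 = -11 - 2 = -13)
A(f(-3, -1)) + 282*(-1504) = -13 + 282*(-1504) = -13 - 424128 = -424141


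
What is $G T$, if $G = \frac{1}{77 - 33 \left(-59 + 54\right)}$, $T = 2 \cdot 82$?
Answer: $\frac{82}{121} \approx 0.67769$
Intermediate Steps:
$T = 164$
$G = \frac{1}{242}$ ($G = \frac{1}{77 - -165} = \frac{1}{77 + 165} = \frac{1}{242} \approx 0.0041322$)
$G T = \frac{1}{242} \cdot 164 = \frac{82}{121}$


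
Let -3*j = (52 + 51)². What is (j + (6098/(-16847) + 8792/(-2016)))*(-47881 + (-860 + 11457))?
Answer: 6672662743981/50541 ≈ 1.3202e+8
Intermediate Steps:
j = -10609/3 (j = -(52 + 51)²/3 = -⅓*103² = -⅓*10609 = -10609/3 ≈ -3536.3)
(j + (6098/(-16847) + 8792/(-2016)))*(-47881 + (-860 + 11457)) = (-10609/3 + (6098/(-16847) + 8792/(-2016)))*(-47881 + (-860 + 11457)) = (-10609/3 + (6098*(-1/16847) + 8792*(-1/2016)))*(-47881 + 10597) = (-10609/3 + (-6098/16847 - 157/36))*(-37284) = (-10609/3 - 2864507/606492)*(-37284) = -2147622383/606492*(-37284) = 6672662743981/50541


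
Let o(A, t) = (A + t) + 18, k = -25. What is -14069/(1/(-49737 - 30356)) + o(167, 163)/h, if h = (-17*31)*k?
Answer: 14845964394323/13175 ≈ 1.1268e+9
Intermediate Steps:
o(A, t) = 18 + A + t
h = 13175 (h = -17*31*(-25) = -527*(-25) = 13175)
-14069/(1/(-49737 - 30356)) + o(167, 163)/h = -14069/(1/(-49737 - 30356)) + (18 + 167 + 163)/13175 = -14069/(1/(-80093)) + 348*(1/13175) = -14069/(-1/80093) + 348/13175 = -14069*(-80093) + 348/13175 = 1126828417 + 348/13175 = 14845964394323/13175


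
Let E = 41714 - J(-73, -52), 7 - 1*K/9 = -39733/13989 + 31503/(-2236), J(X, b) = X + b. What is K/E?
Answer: 2245482849/436232994652 ≈ 0.0051474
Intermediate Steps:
K = 2245482849/10426468 (K = 63 - 9*(-39733/13989 + 31503/(-2236)) = 63 - 9*(-39733*1/13989 + 31503*(-1/2236)) = 63 - 9*(-39733/13989 - 31503/2236) = 63 - 9*(-529538455/31279404) = 63 + 1588615365/10426468 = 2245482849/10426468 ≈ 215.36)
E = 41839 (E = 41714 - (-73 - 52) = 41714 - 1*(-125) = 41714 + 125 = 41839)
K/E = (2245482849/10426468)/41839 = (2245482849/10426468)*(1/41839) = 2245482849/436232994652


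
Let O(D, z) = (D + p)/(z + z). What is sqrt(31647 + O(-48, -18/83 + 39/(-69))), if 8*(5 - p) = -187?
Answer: sqrt(1129130890757)/5972 ≈ 177.93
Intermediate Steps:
p = 227/8 (p = 5 - 1/8*(-187) = 5 + 187/8 = 227/8 ≈ 28.375)
O(D, z) = (227/8 + D)/(2*z) (O(D, z) = (D + 227/8)/(z + z) = (227/8 + D)/((2*z)) = (227/8 + D)*(1/(2*z)) = (227/8 + D)/(2*z))
sqrt(31647 + O(-48, -18/83 + 39/(-69))) = sqrt(31647 + (227 + 8*(-48))/(16*(-18/83 + 39/(-69)))) = sqrt(31647 + (227 - 384)/(16*(-18*1/83 + 39*(-1/69)))) = sqrt(31647 + (1/16)*(-157)/(-18/83 - 13/23)) = sqrt(31647 + (1/16)*(-157)/(-1493/1909)) = sqrt(31647 + (1/16)*(-1909/1493)*(-157)) = sqrt(31647 + 299713/23888) = sqrt(756283249/23888) = sqrt(1129130890757)/5972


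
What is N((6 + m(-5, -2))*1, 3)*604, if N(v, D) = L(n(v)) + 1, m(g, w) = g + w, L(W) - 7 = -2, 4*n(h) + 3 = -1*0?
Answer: 3624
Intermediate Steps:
n(h) = -¾ (n(h) = -¾ + (-1*0)/4 = -¾ + (¼)*0 = -¾ + 0 = -¾)
L(W) = 5 (L(W) = 7 - 2 = 5)
N(v, D) = 6 (N(v, D) = 5 + 1 = 6)
N((6 + m(-5, -2))*1, 3)*604 = 6*604 = 3624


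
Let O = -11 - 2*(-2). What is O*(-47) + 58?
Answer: 387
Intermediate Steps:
O = -7 (O = -11 + 4 = -7)
O*(-47) + 58 = -7*(-47) + 58 = 329 + 58 = 387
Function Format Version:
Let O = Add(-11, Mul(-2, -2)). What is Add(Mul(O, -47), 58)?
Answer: 387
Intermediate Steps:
O = -7 (O = Add(-11, 4) = -7)
Add(Mul(O, -47), 58) = Add(Mul(-7, -47), 58) = Add(329, 58) = 387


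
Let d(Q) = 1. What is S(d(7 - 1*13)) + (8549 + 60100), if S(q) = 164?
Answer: 68813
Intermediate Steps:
S(d(7 - 1*13)) + (8549 + 60100) = 164 + (8549 + 60100) = 164 + 68649 = 68813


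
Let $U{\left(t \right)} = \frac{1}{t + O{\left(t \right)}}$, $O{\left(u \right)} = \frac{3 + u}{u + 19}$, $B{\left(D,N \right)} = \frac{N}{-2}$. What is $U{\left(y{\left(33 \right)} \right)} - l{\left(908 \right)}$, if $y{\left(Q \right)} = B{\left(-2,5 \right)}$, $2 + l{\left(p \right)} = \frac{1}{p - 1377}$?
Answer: $\frac{122103}{76447} \approx 1.5972$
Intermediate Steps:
$l{\left(p \right)} = -2 + \frac{1}{-1377 + p}$ ($l{\left(p \right)} = -2 + \frac{1}{p - 1377} = -2 + \frac{1}{-1377 + p}$)
$B{\left(D,N \right)} = - \frac{N}{2}$ ($B{\left(D,N \right)} = N \left(- \frac{1}{2}\right) = - \frac{N}{2}$)
$y{\left(Q \right)} = - \frac{5}{2}$ ($y{\left(Q \right)} = \left(- \frac{1}{2}\right) 5 = - \frac{5}{2}$)
$O{\left(u \right)} = \frac{3 + u}{19 + u}$
$U{\left(t \right)} = \frac{1}{t + \frac{3 + t}{19 + t}}$
$U{\left(y{\left(33 \right)} \right)} - l{\left(908 \right)} = \frac{19 - \frac{5}{2}}{3 - \frac{5}{2} - \frac{5 \left(19 - \frac{5}{2}\right)}{2}} - \frac{2755 - 1816}{-1377 + 908} = \frac{1}{3 - \frac{5}{2} - \frac{165}{4}} \cdot \frac{33}{2} - \frac{2755 - 1816}{-469} = \frac{1}{3 - \frac{5}{2} - \frac{165}{4}} \cdot \frac{33}{2} - \left(- \frac{1}{469}\right) 939 = \frac{1}{- \frac{163}{4}} \cdot \frac{33}{2} - - \frac{939}{469} = \left(- \frac{4}{163}\right) \frac{33}{2} + \frac{939}{469} = - \frac{66}{163} + \frac{939}{469} = \frac{122103}{76447}$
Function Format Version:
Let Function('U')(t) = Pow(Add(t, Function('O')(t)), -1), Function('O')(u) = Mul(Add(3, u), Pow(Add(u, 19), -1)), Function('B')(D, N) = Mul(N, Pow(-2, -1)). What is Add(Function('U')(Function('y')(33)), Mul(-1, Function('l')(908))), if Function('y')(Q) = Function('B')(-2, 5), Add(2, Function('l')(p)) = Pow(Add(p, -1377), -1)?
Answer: Rational(122103, 76447) ≈ 1.5972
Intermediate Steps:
Function('l')(p) = Add(-2, Pow(Add(-1377, p), -1)) (Function('l')(p) = Add(-2, Pow(Add(p, -1377), -1)) = Add(-2, Pow(Add(-1377, p), -1)))
Function('B')(D, N) = Mul(Rational(-1, 2), N) (Function('B')(D, N) = Mul(N, Rational(-1, 2)) = Mul(Rational(-1, 2), N))
Function('y')(Q) = Rational(-5, 2) (Function('y')(Q) = Mul(Rational(-1, 2), 5) = Rational(-5, 2))
Function('O')(u) = Mul(Pow(Add(19, u), -1), Add(3, u)) (Function('O')(u) = Mul(Add(3, u), Pow(Add(19, u), -1)) = Mul(Pow(Add(19, u), -1), Add(3, u)))
Function('U')(t) = Pow(Add(t, Mul(Pow(Add(19, t), -1), Add(3, t))), -1)
Add(Function('U')(Function('y')(33)), Mul(-1, Function('l')(908))) = Add(Mul(Pow(Add(3, Rational(-5, 2), Mul(Rational(-5, 2), Add(19, Rational(-5, 2)))), -1), Add(19, Rational(-5, 2))), Mul(-1, Mul(Pow(Add(-1377, 908), -1), Add(2755, Mul(-2, 908))))) = Add(Mul(Pow(Add(3, Rational(-5, 2), Mul(Rational(-5, 2), Rational(33, 2))), -1), Rational(33, 2)), Mul(-1, Mul(Pow(-469, -1), Add(2755, -1816)))) = Add(Mul(Pow(Add(3, Rational(-5, 2), Rational(-165, 4)), -1), Rational(33, 2)), Mul(-1, Mul(Rational(-1, 469), 939))) = Add(Mul(Pow(Rational(-163, 4), -1), Rational(33, 2)), Mul(-1, Rational(-939, 469))) = Add(Mul(Rational(-4, 163), Rational(33, 2)), Rational(939, 469)) = Add(Rational(-66, 163), Rational(939, 469)) = Rational(122103, 76447)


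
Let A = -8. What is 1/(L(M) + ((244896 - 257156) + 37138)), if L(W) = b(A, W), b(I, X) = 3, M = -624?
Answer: 1/24881 ≈ 4.0191e-5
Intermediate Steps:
L(W) = 3
1/(L(M) + ((244896 - 257156) + 37138)) = 1/(3 + ((244896 - 257156) + 37138)) = 1/(3 + (-12260 + 37138)) = 1/(3 + 24878) = 1/24881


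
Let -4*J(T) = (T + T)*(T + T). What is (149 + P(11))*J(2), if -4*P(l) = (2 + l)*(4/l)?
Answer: -6504/11 ≈ -591.27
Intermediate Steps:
J(T) = -T**2 (J(T) = -(T + T)*(T + T)/4 = -2*T*2*T/4 = -T**2)
P(l) = -(2 + l)/l (P(l) = -(2 + l)*4/l/4 = -(2 + l)/l)
(149 + P(11))*J(2) = (149 + (-2 - 1*11)/11)*(-1*2**2) = (149 + (-2 - 11)/11)*(-1*4) = (149 + (1/11)*(-13))*(-4) = (149 - 13/11)*(-4) = (1626/11)*(-4) = -6504/11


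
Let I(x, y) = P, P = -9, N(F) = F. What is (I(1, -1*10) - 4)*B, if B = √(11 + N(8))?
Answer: -13*√19 ≈ -56.666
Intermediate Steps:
B = √19 (B = √(11 + 8) = √19 ≈ 4.3589)
I(x, y) = -9
(I(1, -1*10) - 4)*B = (-9 - 4)*√19 = -13*√19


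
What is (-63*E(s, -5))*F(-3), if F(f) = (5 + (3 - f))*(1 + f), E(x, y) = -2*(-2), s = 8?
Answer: 5544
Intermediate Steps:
E(x, y) = 4
F(f) = (1 + f)*(8 - f) (F(f) = (8 - f)*(1 + f) = (1 + f)*(8 - f))
(-63*E(s, -5))*F(-3) = (-63*4)*(8 - 1*(-3)**2 + 7*(-3)) = -252*(8 - 1*9 - 21) = -252*(8 - 9 - 21) = -252*(-22) = 5544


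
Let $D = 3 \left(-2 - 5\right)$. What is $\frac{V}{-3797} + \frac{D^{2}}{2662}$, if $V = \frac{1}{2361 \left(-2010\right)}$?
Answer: $\frac{1986603699658}{11991698518635} \approx 0.16566$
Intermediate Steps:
$V = - \frac{1}{4745610}$ ($V = \frac{1}{2361} \left(- \frac{1}{2010}\right) = - \frac{1}{4745610} \approx -2.1072 \cdot 10^{-7}$)
$D = -21$ ($D = 3 \left(-7\right) = -21$)
$\frac{V}{-3797} + \frac{D^{2}}{2662} = - \frac{1}{4745610 \left(-3797\right)} + \frac{\left(-21\right)^{2}}{2662} = \left(- \frac{1}{4745610}\right) \left(- \frac{1}{3797}\right) + 441 \cdot \frac{1}{2662} = \frac{1}{18019081170} + \frac{441}{2662} = \frac{1986603699658}{11991698518635}$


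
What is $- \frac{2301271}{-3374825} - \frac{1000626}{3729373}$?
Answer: $\frac{5205360292633}{12585981234725} \approx 0.41358$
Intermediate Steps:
$- \frac{2301271}{-3374825} - \frac{1000626}{3729373} = \left(-2301271\right) \left(- \frac{1}{3374825}\right) - \frac{1000626}{3729373} = \frac{2301271}{3374825} - \frac{1000626}{3729373} = \frac{5205360292633}{12585981234725}$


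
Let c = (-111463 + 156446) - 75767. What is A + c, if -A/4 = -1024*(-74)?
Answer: -333888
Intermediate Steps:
c = -30784 (c = 44983 - 75767 = -30784)
A = -303104 (A = -(-4096)*(-74) = -4*75776 = -303104)
A + c = -303104 - 30784 = -333888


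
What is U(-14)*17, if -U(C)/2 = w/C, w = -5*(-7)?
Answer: 85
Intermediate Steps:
w = 35
U(C) = -70/C
U(-14)*17 = -70/(-14)*17 = -70*(-1/14)*17 = 5*17 = 85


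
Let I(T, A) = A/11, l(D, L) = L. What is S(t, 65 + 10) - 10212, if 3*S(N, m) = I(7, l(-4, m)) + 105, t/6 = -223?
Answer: -111922/11 ≈ -10175.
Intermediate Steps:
t = -1338 (t = 6*(-223) = -1338)
I(T, A) = A/11 (I(T, A) = A*(1/11) = A/11)
S(N, m) = 35 + m/33 (S(N, m) = (m/11 + 105)/3 = (105 + m/11)/3 = 35 + m/33)
S(t, 65 + 10) - 10212 = (35 + (65 + 10)/33) - 10212 = (35 + (1/33)*75) - 10212 = (35 + 25/11) - 10212 = 410/11 - 10212 = -111922/11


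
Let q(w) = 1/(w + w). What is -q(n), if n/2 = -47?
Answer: 1/188 ≈ 0.0053191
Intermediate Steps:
n = -94 (n = 2*(-47) = -94)
q(w) = 1/(2*w)
-q(n) = -1/(2*(-94)) = -(-1)/(2*94) = -1*(-1/188) = 1/188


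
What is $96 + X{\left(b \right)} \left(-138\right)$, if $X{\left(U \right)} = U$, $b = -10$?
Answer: $1476$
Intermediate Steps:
$96 + X{\left(b \right)} \left(-138\right) = 96 - -1380 = 96 + 1380 = 1476$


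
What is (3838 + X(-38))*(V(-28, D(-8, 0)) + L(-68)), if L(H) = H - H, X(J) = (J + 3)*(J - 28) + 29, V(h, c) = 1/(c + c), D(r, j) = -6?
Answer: -2059/4 ≈ -514.75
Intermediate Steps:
V(h, c) = 1/(2*c)
X(J) = 29 + (-28 + J)*(3 + J) (X(J) = (3 + J)*(-28 + J) + 29 = (-28 + J)*(3 + J) + 29 = 29 + (-28 + J)*(3 + J))
L(H) = 0
(3838 + X(-38))*(V(-28, D(-8, 0)) + L(-68)) = (3838 + (-55 + (-38)² - 25*(-38)))*((½)/(-6) + 0) = (3838 + (-55 + 1444 + 950))*((½)*(-⅙) + 0) = (3838 + 2339)*(-1/12 + 0) = 6177*(-1/12) = -2059/4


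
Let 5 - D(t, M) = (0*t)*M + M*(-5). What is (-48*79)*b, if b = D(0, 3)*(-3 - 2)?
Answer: 379200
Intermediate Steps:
D(t, M) = 5 + 5*M (D(t, M) = 5 - ((0*t)*M + M*(-5)) = 5 - (0*M - 5*M) = 5 - (0 - 5*M) = 5 - (-5)*M = 5 + 5*M)
b = -100 (b = (5 + 5*3)*(-3 - 2) = (5 + 15)*(-5) = 20*(-5) = -100)
(-48*79)*b = -48*79*(-100) = -3792*(-100) = 379200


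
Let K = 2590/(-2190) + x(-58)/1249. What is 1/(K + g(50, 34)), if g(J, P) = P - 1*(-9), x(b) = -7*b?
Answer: 273531/11527256 ≈ 0.023729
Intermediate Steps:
K = -234577/273531 (K = 2590/(-2190) - 7*(-58)/1249 = 2590*(-1/2190) + 406*(1/1249) = -259/219 + 406/1249 = -234577/273531 ≈ -0.85759)
g(J, P) = 9 + P (g(J, P) = P + 9 = 9 + P)
1/(K + g(50, 34)) = 1/(-234577/273531 + (9 + 34)) = 1/(-234577/273531 + 43) = 1/(11527256/273531) = 273531/11527256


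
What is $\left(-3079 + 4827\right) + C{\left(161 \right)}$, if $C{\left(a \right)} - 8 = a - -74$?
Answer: $1991$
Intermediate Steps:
$C{\left(a \right)} = 82 + a$ ($C{\left(a \right)} = 8 + \left(a - -74\right) = 8 + \left(a + 74\right) = 8 + \left(74 + a\right) = 82 + a$)
$\left(-3079 + 4827\right) + C{\left(161 \right)} = \left(-3079 + 4827\right) + \left(82 + 161\right) = 1748 + 243 = 1991$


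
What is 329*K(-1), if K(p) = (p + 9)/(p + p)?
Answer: -1316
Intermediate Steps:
K(p) = (9 + p)/(2*p) (K(p) = (9 + p)/((2*p)) = (9 + p)*(1/(2*p)) = (9 + p)/(2*p))
329*K(-1) = 329*((1/2)*(9 - 1)/(-1)) = 329*((1/2)*(-1)*8) = 329*(-4) = -1316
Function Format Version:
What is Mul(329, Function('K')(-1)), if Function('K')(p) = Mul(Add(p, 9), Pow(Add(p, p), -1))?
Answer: -1316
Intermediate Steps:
Function('K')(p) = Mul(Rational(1, 2), Pow(p, -1), Add(9, p)) (Function('K')(p) = Mul(Add(9, p), Pow(Mul(2, p), -1)) = Mul(Add(9, p), Mul(Rational(1, 2), Pow(p, -1))) = Mul(Rational(1, 2), Pow(p, -1), Add(9, p)))
Mul(329, Function('K')(-1)) = Mul(329, Mul(Rational(1, 2), Pow(-1, -1), Add(9, -1))) = Mul(329, Mul(Rational(1, 2), -1, 8)) = Mul(329, -4) = -1316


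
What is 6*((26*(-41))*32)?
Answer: -204672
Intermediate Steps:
6*((26*(-41))*32) = 6*(-1066*32) = 6*(-34112) = -204672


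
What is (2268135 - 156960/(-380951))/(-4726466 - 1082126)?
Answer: -864048453345/2212788930992 ≈ -0.39048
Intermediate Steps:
(2268135 - 156960/(-380951))/(-4726466 - 1082126) = (2268135 - 156960*(-1/380951))/(-5808592) = (2268135 + 156960/380951)*(-1/5808592) = (864048453345/380951)*(-1/5808592) = -864048453345/2212788930992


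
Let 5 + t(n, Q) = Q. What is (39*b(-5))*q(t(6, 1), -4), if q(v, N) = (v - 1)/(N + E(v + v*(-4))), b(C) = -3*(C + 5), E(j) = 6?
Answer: 0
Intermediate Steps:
t(n, Q) = -5 + Q
b(C) = -15 - 3*C (b(C) = -3*(5 + C) = -15 - 3*C)
q(v, N) = (-1 + v)/(6 + N) (q(v, N) = (v - 1)/(N + 6) = (-1 + v)/(6 + N))
(39*b(-5))*q(t(6, 1), -4) = (39*(-15 - 3*(-5)))*((-1 + (-5 + 1))/(6 - 4)) = (39*(-15 + 15))*((-1 - 4)/2) = (39*0)*((1/2)*(-5)) = 0*(-5/2) = 0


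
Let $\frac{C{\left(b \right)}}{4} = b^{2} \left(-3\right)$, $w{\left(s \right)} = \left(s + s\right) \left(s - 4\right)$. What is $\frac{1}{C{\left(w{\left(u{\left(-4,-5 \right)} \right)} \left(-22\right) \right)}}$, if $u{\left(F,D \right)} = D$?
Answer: $- \frac{1}{47044800} \approx -2.1256 \cdot 10^{-8}$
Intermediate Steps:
$w{\left(s \right)} = 2 s \left(-4 + s\right)$
$C{\left(b \right)} = - 12 b^{2}$ ($C{\left(b \right)} = 4 b^{2} \left(-3\right) = 4 \left(- 3 b^{2}\right) = - 12 b^{2}$)
$\frac{1}{C{\left(w{\left(u{\left(-4,-5 \right)} \right)} \left(-22\right) \right)}} = \frac{1}{\left(-12\right) \left(2 \left(-5\right) \left(-4 - 5\right) \left(-22\right)\right)^{2}} = \frac{1}{\left(-12\right) \left(2 \left(-5\right) \left(-9\right) \left(-22\right)\right)^{2}} = \frac{1}{\left(-12\right) \left(90 \left(-22\right)\right)^{2}} = \frac{1}{\left(-12\right) \left(-1980\right)^{2}} = \frac{1}{\left(-12\right) 3920400} = \frac{1}{-47044800} = - \frac{1}{47044800}$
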